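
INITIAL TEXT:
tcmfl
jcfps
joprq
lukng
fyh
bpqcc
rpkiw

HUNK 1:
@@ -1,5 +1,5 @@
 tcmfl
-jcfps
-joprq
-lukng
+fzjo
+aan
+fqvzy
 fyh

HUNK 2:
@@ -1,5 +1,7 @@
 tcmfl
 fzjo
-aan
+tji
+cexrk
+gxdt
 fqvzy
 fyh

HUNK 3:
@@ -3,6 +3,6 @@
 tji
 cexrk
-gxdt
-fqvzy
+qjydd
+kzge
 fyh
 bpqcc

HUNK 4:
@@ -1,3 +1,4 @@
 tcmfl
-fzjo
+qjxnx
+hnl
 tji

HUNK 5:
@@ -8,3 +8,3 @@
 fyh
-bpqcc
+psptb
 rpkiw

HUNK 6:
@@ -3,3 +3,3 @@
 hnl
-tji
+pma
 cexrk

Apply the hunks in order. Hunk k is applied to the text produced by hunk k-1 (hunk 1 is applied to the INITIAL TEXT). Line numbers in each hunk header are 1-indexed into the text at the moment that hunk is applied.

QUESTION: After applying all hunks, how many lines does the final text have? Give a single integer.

Hunk 1: at line 1 remove [jcfps,joprq,lukng] add [fzjo,aan,fqvzy] -> 7 lines: tcmfl fzjo aan fqvzy fyh bpqcc rpkiw
Hunk 2: at line 1 remove [aan] add [tji,cexrk,gxdt] -> 9 lines: tcmfl fzjo tji cexrk gxdt fqvzy fyh bpqcc rpkiw
Hunk 3: at line 3 remove [gxdt,fqvzy] add [qjydd,kzge] -> 9 lines: tcmfl fzjo tji cexrk qjydd kzge fyh bpqcc rpkiw
Hunk 4: at line 1 remove [fzjo] add [qjxnx,hnl] -> 10 lines: tcmfl qjxnx hnl tji cexrk qjydd kzge fyh bpqcc rpkiw
Hunk 5: at line 8 remove [bpqcc] add [psptb] -> 10 lines: tcmfl qjxnx hnl tji cexrk qjydd kzge fyh psptb rpkiw
Hunk 6: at line 3 remove [tji] add [pma] -> 10 lines: tcmfl qjxnx hnl pma cexrk qjydd kzge fyh psptb rpkiw
Final line count: 10

Answer: 10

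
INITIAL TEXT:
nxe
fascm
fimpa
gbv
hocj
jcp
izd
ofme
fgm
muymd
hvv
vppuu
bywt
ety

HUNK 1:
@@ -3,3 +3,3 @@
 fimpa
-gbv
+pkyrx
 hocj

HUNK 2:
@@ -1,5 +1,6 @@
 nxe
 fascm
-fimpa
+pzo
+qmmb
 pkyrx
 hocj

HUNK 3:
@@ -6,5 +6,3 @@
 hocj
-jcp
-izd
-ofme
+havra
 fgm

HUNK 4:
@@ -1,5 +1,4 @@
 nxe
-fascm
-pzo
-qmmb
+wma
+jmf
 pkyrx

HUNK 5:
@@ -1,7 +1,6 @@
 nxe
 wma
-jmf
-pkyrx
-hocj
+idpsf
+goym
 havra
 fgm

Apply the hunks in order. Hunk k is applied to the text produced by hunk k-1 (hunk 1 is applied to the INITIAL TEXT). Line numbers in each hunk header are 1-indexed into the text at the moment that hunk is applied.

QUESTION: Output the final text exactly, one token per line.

Hunk 1: at line 3 remove [gbv] add [pkyrx] -> 14 lines: nxe fascm fimpa pkyrx hocj jcp izd ofme fgm muymd hvv vppuu bywt ety
Hunk 2: at line 1 remove [fimpa] add [pzo,qmmb] -> 15 lines: nxe fascm pzo qmmb pkyrx hocj jcp izd ofme fgm muymd hvv vppuu bywt ety
Hunk 3: at line 6 remove [jcp,izd,ofme] add [havra] -> 13 lines: nxe fascm pzo qmmb pkyrx hocj havra fgm muymd hvv vppuu bywt ety
Hunk 4: at line 1 remove [fascm,pzo,qmmb] add [wma,jmf] -> 12 lines: nxe wma jmf pkyrx hocj havra fgm muymd hvv vppuu bywt ety
Hunk 5: at line 1 remove [jmf,pkyrx,hocj] add [idpsf,goym] -> 11 lines: nxe wma idpsf goym havra fgm muymd hvv vppuu bywt ety

Answer: nxe
wma
idpsf
goym
havra
fgm
muymd
hvv
vppuu
bywt
ety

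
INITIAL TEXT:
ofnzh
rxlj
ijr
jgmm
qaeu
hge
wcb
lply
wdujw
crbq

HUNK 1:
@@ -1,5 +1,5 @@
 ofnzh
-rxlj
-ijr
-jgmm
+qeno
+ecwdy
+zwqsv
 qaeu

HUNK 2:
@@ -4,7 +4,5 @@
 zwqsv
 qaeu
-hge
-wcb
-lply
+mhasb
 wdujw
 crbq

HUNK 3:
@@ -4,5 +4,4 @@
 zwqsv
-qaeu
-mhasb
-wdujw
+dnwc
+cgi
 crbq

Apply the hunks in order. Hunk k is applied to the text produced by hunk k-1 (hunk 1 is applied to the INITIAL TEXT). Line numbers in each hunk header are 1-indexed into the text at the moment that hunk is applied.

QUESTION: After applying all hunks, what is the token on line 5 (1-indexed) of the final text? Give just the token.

Answer: dnwc

Derivation:
Hunk 1: at line 1 remove [rxlj,ijr,jgmm] add [qeno,ecwdy,zwqsv] -> 10 lines: ofnzh qeno ecwdy zwqsv qaeu hge wcb lply wdujw crbq
Hunk 2: at line 4 remove [hge,wcb,lply] add [mhasb] -> 8 lines: ofnzh qeno ecwdy zwqsv qaeu mhasb wdujw crbq
Hunk 3: at line 4 remove [qaeu,mhasb,wdujw] add [dnwc,cgi] -> 7 lines: ofnzh qeno ecwdy zwqsv dnwc cgi crbq
Final line 5: dnwc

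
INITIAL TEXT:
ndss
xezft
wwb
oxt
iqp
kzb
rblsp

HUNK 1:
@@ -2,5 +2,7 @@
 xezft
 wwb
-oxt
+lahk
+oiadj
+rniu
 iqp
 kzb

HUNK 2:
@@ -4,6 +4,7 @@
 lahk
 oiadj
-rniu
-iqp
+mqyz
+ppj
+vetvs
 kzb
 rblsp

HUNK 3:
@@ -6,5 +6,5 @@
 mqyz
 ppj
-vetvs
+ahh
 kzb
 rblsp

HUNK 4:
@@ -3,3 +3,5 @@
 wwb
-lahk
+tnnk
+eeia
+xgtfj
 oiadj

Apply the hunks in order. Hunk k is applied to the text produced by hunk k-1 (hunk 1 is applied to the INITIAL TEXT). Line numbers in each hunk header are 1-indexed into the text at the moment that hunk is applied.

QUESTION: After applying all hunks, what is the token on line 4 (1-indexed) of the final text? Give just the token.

Answer: tnnk

Derivation:
Hunk 1: at line 2 remove [oxt] add [lahk,oiadj,rniu] -> 9 lines: ndss xezft wwb lahk oiadj rniu iqp kzb rblsp
Hunk 2: at line 4 remove [rniu,iqp] add [mqyz,ppj,vetvs] -> 10 lines: ndss xezft wwb lahk oiadj mqyz ppj vetvs kzb rblsp
Hunk 3: at line 6 remove [vetvs] add [ahh] -> 10 lines: ndss xezft wwb lahk oiadj mqyz ppj ahh kzb rblsp
Hunk 4: at line 3 remove [lahk] add [tnnk,eeia,xgtfj] -> 12 lines: ndss xezft wwb tnnk eeia xgtfj oiadj mqyz ppj ahh kzb rblsp
Final line 4: tnnk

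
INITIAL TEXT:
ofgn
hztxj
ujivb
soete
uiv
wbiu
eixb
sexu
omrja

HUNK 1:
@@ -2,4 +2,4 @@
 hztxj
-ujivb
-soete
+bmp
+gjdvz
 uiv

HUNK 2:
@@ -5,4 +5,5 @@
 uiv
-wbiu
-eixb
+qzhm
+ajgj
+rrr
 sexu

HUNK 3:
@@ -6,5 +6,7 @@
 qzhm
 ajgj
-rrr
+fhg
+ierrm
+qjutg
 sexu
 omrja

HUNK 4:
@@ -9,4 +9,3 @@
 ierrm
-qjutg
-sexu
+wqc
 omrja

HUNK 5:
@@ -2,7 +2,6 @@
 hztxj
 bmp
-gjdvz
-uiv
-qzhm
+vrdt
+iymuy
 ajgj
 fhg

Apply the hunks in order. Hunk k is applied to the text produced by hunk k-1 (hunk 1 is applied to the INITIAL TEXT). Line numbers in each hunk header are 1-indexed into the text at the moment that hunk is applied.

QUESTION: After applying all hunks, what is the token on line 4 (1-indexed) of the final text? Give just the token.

Hunk 1: at line 2 remove [ujivb,soete] add [bmp,gjdvz] -> 9 lines: ofgn hztxj bmp gjdvz uiv wbiu eixb sexu omrja
Hunk 2: at line 5 remove [wbiu,eixb] add [qzhm,ajgj,rrr] -> 10 lines: ofgn hztxj bmp gjdvz uiv qzhm ajgj rrr sexu omrja
Hunk 3: at line 6 remove [rrr] add [fhg,ierrm,qjutg] -> 12 lines: ofgn hztxj bmp gjdvz uiv qzhm ajgj fhg ierrm qjutg sexu omrja
Hunk 4: at line 9 remove [qjutg,sexu] add [wqc] -> 11 lines: ofgn hztxj bmp gjdvz uiv qzhm ajgj fhg ierrm wqc omrja
Hunk 5: at line 2 remove [gjdvz,uiv,qzhm] add [vrdt,iymuy] -> 10 lines: ofgn hztxj bmp vrdt iymuy ajgj fhg ierrm wqc omrja
Final line 4: vrdt

Answer: vrdt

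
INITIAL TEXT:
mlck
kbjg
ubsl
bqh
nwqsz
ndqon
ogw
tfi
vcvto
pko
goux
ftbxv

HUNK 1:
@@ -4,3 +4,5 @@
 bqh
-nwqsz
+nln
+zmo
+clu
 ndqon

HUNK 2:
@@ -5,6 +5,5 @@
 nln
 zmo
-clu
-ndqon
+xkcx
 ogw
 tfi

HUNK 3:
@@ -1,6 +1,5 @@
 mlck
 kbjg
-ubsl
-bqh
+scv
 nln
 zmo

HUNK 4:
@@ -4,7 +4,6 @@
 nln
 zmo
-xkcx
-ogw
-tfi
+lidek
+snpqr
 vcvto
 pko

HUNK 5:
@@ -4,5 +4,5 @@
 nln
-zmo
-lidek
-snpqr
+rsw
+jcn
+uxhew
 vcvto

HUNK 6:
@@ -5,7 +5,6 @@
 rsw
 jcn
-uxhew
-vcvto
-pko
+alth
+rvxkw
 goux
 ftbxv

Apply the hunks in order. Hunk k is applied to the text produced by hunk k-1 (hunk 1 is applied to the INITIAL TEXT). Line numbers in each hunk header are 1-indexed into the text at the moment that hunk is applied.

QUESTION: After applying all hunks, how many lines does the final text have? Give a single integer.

Answer: 10

Derivation:
Hunk 1: at line 4 remove [nwqsz] add [nln,zmo,clu] -> 14 lines: mlck kbjg ubsl bqh nln zmo clu ndqon ogw tfi vcvto pko goux ftbxv
Hunk 2: at line 5 remove [clu,ndqon] add [xkcx] -> 13 lines: mlck kbjg ubsl bqh nln zmo xkcx ogw tfi vcvto pko goux ftbxv
Hunk 3: at line 1 remove [ubsl,bqh] add [scv] -> 12 lines: mlck kbjg scv nln zmo xkcx ogw tfi vcvto pko goux ftbxv
Hunk 4: at line 4 remove [xkcx,ogw,tfi] add [lidek,snpqr] -> 11 lines: mlck kbjg scv nln zmo lidek snpqr vcvto pko goux ftbxv
Hunk 5: at line 4 remove [zmo,lidek,snpqr] add [rsw,jcn,uxhew] -> 11 lines: mlck kbjg scv nln rsw jcn uxhew vcvto pko goux ftbxv
Hunk 6: at line 5 remove [uxhew,vcvto,pko] add [alth,rvxkw] -> 10 lines: mlck kbjg scv nln rsw jcn alth rvxkw goux ftbxv
Final line count: 10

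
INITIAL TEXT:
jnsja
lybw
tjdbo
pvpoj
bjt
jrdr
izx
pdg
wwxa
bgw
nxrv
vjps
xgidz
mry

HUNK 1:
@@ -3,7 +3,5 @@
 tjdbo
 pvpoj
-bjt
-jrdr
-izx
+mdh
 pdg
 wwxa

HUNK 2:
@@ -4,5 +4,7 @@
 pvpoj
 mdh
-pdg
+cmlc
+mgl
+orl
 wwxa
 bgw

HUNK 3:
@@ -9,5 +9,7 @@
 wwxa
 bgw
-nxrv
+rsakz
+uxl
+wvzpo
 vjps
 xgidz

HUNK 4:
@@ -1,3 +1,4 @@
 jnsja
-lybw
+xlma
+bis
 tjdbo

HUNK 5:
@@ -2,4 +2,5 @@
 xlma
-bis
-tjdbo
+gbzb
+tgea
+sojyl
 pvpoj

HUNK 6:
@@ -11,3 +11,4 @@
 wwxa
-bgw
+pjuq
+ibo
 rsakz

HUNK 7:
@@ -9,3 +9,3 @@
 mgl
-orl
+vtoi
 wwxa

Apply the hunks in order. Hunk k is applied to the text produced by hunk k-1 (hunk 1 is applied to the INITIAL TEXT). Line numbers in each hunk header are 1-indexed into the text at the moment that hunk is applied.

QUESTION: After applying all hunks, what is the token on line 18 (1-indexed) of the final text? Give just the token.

Answer: xgidz

Derivation:
Hunk 1: at line 3 remove [bjt,jrdr,izx] add [mdh] -> 12 lines: jnsja lybw tjdbo pvpoj mdh pdg wwxa bgw nxrv vjps xgidz mry
Hunk 2: at line 4 remove [pdg] add [cmlc,mgl,orl] -> 14 lines: jnsja lybw tjdbo pvpoj mdh cmlc mgl orl wwxa bgw nxrv vjps xgidz mry
Hunk 3: at line 9 remove [nxrv] add [rsakz,uxl,wvzpo] -> 16 lines: jnsja lybw tjdbo pvpoj mdh cmlc mgl orl wwxa bgw rsakz uxl wvzpo vjps xgidz mry
Hunk 4: at line 1 remove [lybw] add [xlma,bis] -> 17 lines: jnsja xlma bis tjdbo pvpoj mdh cmlc mgl orl wwxa bgw rsakz uxl wvzpo vjps xgidz mry
Hunk 5: at line 2 remove [bis,tjdbo] add [gbzb,tgea,sojyl] -> 18 lines: jnsja xlma gbzb tgea sojyl pvpoj mdh cmlc mgl orl wwxa bgw rsakz uxl wvzpo vjps xgidz mry
Hunk 6: at line 11 remove [bgw] add [pjuq,ibo] -> 19 lines: jnsja xlma gbzb tgea sojyl pvpoj mdh cmlc mgl orl wwxa pjuq ibo rsakz uxl wvzpo vjps xgidz mry
Hunk 7: at line 9 remove [orl] add [vtoi] -> 19 lines: jnsja xlma gbzb tgea sojyl pvpoj mdh cmlc mgl vtoi wwxa pjuq ibo rsakz uxl wvzpo vjps xgidz mry
Final line 18: xgidz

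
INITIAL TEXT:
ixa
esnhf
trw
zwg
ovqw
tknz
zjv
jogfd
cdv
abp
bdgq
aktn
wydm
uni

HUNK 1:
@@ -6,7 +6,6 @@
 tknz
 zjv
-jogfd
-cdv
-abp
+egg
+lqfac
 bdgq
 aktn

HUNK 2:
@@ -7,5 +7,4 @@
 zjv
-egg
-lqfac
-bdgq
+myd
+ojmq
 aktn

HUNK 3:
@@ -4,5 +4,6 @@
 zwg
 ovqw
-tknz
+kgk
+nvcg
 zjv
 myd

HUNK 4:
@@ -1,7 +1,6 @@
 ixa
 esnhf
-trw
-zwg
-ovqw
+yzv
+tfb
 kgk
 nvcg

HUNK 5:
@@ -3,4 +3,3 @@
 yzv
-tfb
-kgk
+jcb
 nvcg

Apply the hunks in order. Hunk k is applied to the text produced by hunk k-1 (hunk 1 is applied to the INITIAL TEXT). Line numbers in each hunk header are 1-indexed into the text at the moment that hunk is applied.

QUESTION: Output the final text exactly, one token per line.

Answer: ixa
esnhf
yzv
jcb
nvcg
zjv
myd
ojmq
aktn
wydm
uni

Derivation:
Hunk 1: at line 6 remove [jogfd,cdv,abp] add [egg,lqfac] -> 13 lines: ixa esnhf trw zwg ovqw tknz zjv egg lqfac bdgq aktn wydm uni
Hunk 2: at line 7 remove [egg,lqfac,bdgq] add [myd,ojmq] -> 12 lines: ixa esnhf trw zwg ovqw tknz zjv myd ojmq aktn wydm uni
Hunk 3: at line 4 remove [tknz] add [kgk,nvcg] -> 13 lines: ixa esnhf trw zwg ovqw kgk nvcg zjv myd ojmq aktn wydm uni
Hunk 4: at line 1 remove [trw,zwg,ovqw] add [yzv,tfb] -> 12 lines: ixa esnhf yzv tfb kgk nvcg zjv myd ojmq aktn wydm uni
Hunk 5: at line 3 remove [tfb,kgk] add [jcb] -> 11 lines: ixa esnhf yzv jcb nvcg zjv myd ojmq aktn wydm uni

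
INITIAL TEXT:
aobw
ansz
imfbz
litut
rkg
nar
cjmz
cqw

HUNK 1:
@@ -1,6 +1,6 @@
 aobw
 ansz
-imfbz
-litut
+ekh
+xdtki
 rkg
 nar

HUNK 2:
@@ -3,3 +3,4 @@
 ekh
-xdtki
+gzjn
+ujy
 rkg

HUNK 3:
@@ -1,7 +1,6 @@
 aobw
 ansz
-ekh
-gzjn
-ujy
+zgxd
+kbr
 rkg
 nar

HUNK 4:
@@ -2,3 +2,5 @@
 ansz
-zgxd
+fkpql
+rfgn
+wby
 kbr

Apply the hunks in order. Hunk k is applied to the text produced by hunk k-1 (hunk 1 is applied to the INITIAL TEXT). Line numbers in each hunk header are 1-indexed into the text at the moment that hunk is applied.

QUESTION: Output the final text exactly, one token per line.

Hunk 1: at line 1 remove [imfbz,litut] add [ekh,xdtki] -> 8 lines: aobw ansz ekh xdtki rkg nar cjmz cqw
Hunk 2: at line 3 remove [xdtki] add [gzjn,ujy] -> 9 lines: aobw ansz ekh gzjn ujy rkg nar cjmz cqw
Hunk 3: at line 1 remove [ekh,gzjn,ujy] add [zgxd,kbr] -> 8 lines: aobw ansz zgxd kbr rkg nar cjmz cqw
Hunk 4: at line 2 remove [zgxd] add [fkpql,rfgn,wby] -> 10 lines: aobw ansz fkpql rfgn wby kbr rkg nar cjmz cqw

Answer: aobw
ansz
fkpql
rfgn
wby
kbr
rkg
nar
cjmz
cqw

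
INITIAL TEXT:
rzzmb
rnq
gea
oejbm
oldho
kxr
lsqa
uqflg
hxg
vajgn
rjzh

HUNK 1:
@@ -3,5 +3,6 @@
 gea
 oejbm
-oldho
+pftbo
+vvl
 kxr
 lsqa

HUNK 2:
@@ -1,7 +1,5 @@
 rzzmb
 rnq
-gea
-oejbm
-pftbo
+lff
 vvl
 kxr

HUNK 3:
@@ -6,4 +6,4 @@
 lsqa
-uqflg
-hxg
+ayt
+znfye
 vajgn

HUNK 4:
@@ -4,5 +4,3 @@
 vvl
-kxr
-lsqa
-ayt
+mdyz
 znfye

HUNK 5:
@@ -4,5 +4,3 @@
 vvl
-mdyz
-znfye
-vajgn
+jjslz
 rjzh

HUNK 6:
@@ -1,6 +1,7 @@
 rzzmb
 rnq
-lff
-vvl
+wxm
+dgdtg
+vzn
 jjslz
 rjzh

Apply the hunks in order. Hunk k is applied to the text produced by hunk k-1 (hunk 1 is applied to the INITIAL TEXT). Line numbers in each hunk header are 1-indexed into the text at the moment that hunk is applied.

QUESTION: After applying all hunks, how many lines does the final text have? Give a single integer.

Hunk 1: at line 3 remove [oldho] add [pftbo,vvl] -> 12 lines: rzzmb rnq gea oejbm pftbo vvl kxr lsqa uqflg hxg vajgn rjzh
Hunk 2: at line 1 remove [gea,oejbm,pftbo] add [lff] -> 10 lines: rzzmb rnq lff vvl kxr lsqa uqflg hxg vajgn rjzh
Hunk 3: at line 6 remove [uqflg,hxg] add [ayt,znfye] -> 10 lines: rzzmb rnq lff vvl kxr lsqa ayt znfye vajgn rjzh
Hunk 4: at line 4 remove [kxr,lsqa,ayt] add [mdyz] -> 8 lines: rzzmb rnq lff vvl mdyz znfye vajgn rjzh
Hunk 5: at line 4 remove [mdyz,znfye,vajgn] add [jjslz] -> 6 lines: rzzmb rnq lff vvl jjslz rjzh
Hunk 6: at line 1 remove [lff,vvl] add [wxm,dgdtg,vzn] -> 7 lines: rzzmb rnq wxm dgdtg vzn jjslz rjzh
Final line count: 7

Answer: 7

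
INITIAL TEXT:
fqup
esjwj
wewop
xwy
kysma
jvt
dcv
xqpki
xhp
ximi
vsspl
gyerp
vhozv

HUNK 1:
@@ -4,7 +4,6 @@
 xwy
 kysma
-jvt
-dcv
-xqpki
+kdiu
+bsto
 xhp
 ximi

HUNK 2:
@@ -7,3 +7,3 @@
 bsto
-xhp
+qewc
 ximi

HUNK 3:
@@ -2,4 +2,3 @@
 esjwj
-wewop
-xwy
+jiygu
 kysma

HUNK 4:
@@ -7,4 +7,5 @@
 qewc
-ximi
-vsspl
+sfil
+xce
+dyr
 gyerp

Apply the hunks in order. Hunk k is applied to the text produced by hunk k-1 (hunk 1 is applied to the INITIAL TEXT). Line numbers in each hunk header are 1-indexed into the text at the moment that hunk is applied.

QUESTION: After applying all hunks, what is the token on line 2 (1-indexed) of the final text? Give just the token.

Answer: esjwj

Derivation:
Hunk 1: at line 4 remove [jvt,dcv,xqpki] add [kdiu,bsto] -> 12 lines: fqup esjwj wewop xwy kysma kdiu bsto xhp ximi vsspl gyerp vhozv
Hunk 2: at line 7 remove [xhp] add [qewc] -> 12 lines: fqup esjwj wewop xwy kysma kdiu bsto qewc ximi vsspl gyerp vhozv
Hunk 3: at line 2 remove [wewop,xwy] add [jiygu] -> 11 lines: fqup esjwj jiygu kysma kdiu bsto qewc ximi vsspl gyerp vhozv
Hunk 4: at line 7 remove [ximi,vsspl] add [sfil,xce,dyr] -> 12 lines: fqup esjwj jiygu kysma kdiu bsto qewc sfil xce dyr gyerp vhozv
Final line 2: esjwj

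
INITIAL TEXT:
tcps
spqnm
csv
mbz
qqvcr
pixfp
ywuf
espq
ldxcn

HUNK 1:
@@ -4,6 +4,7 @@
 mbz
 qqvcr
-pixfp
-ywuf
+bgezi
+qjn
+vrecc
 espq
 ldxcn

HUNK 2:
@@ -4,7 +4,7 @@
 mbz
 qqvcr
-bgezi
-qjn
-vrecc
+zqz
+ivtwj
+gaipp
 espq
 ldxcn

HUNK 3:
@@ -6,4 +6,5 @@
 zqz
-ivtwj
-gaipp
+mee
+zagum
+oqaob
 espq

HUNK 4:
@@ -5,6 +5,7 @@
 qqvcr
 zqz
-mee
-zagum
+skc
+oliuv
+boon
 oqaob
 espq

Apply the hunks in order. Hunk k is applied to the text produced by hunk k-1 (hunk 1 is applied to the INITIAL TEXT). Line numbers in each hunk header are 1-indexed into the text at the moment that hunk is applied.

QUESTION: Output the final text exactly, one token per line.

Answer: tcps
spqnm
csv
mbz
qqvcr
zqz
skc
oliuv
boon
oqaob
espq
ldxcn

Derivation:
Hunk 1: at line 4 remove [pixfp,ywuf] add [bgezi,qjn,vrecc] -> 10 lines: tcps spqnm csv mbz qqvcr bgezi qjn vrecc espq ldxcn
Hunk 2: at line 4 remove [bgezi,qjn,vrecc] add [zqz,ivtwj,gaipp] -> 10 lines: tcps spqnm csv mbz qqvcr zqz ivtwj gaipp espq ldxcn
Hunk 3: at line 6 remove [ivtwj,gaipp] add [mee,zagum,oqaob] -> 11 lines: tcps spqnm csv mbz qqvcr zqz mee zagum oqaob espq ldxcn
Hunk 4: at line 5 remove [mee,zagum] add [skc,oliuv,boon] -> 12 lines: tcps spqnm csv mbz qqvcr zqz skc oliuv boon oqaob espq ldxcn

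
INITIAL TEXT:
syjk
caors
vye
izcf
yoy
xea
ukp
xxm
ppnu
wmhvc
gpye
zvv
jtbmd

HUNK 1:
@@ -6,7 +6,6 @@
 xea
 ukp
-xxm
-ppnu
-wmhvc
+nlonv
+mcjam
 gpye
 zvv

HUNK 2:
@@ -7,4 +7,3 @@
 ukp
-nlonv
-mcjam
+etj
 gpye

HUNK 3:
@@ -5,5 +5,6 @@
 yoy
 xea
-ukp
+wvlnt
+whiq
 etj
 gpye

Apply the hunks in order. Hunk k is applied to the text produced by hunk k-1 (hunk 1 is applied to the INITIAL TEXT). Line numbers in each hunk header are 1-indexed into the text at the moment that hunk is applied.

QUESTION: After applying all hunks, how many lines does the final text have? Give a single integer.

Hunk 1: at line 6 remove [xxm,ppnu,wmhvc] add [nlonv,mcjam] -> 12 lines: syjk caors vye izcf yoy xea ukp nlonv mcjam gpye zvv jtbmd
Hunk 2: at line 7 remove [nlonv,mcjam] add [etj] -> 11 lines: syjk caors vye izcf yoy xea ukp etj gpye zvv jtbmd
Hunk 3: at line 5 remove [ukp] add [wvlnt,whiq] -> 12 lines: syjk caors vye izcf yoy xea wvlnt whiq etj gpye zvv jtbmd
Final line count: 12

Answer: 12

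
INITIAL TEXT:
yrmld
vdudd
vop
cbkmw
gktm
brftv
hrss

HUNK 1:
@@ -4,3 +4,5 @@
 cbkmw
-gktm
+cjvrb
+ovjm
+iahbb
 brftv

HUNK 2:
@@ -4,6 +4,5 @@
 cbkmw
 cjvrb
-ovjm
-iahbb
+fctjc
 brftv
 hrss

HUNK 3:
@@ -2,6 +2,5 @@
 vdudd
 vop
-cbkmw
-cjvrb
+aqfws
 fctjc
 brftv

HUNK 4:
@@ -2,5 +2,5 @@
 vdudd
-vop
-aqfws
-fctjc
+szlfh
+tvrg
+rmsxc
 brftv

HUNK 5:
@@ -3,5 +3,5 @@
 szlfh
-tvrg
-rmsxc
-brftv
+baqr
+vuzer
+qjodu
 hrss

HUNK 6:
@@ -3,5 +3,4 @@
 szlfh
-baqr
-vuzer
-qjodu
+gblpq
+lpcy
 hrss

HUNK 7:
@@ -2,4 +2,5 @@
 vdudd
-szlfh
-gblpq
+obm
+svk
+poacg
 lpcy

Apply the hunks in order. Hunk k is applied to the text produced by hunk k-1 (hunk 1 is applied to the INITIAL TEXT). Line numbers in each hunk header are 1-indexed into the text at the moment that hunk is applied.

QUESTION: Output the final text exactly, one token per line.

Answer: yrmld
vdudd
obm
svk
poacg
lpcy
hrss

Derivation:
Hunk 1: at line 4 remove [gktm] add [cjvrb,ovjm,iahbb] -> 9 lines: yrmld vdudd vop cbkmw cjvrb ovjm iahbb brftv hrss
Hunk 2: at line 4 remove [ovjm,iahbb] add [fctjc] -> 8 lines: yrmld vdudd vop cbkmw cjvrb fctjc brftv hrss
Hunk 3: at line 2 remove [cbkmw,cjvrb] add [aqfws] -> 7 lines: yrmld vdudd vop aqfws fctjc brftv hrss
Hunk 4: at line 2 remove [vop,aqfws,fctjc] add [szlfh,tvrg,rmsxc] -> 7 lines: yrmld vdudd szlfh tvrg rmsxc brftv hrss
Hunk 5: at line 3 remove [tvrg,rmsxc,brftv] add [baqr,vuzer,qjodu] -> 7 lines: yrmld vdudd szlfh baqr vuzer qjodu hrss
Hunk 6: at line 3 remove [baqr,vuzer,qjodu] add [gblpq,lpcy] -> 6 lines: yrmld vdudd szlfh gblpq lpcy hrss
Hunk 7: at line 2 remove [szlfh,gblpq] add [obm,svk,poacg] -> 7 lines: yrmld vdudd obm svk poacg lpcy hrss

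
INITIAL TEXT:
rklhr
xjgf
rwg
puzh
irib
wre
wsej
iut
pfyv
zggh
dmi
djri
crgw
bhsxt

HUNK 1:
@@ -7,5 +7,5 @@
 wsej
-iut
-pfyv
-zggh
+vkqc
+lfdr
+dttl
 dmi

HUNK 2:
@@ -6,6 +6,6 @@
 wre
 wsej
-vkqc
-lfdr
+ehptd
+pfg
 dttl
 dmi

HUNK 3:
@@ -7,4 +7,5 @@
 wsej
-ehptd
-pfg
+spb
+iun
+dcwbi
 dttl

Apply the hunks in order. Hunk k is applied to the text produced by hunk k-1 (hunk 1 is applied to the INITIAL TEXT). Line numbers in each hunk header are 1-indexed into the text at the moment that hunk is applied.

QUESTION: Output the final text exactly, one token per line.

Answer: rklhr
xjgf
rwg
puzh
irib
wre
wsej
spb
iun
dcwbi
dttl
dmi
djri
crgw
bhsxt

Derivation:
Hunk 1: at line 7 remove [iut,pfyv,zggh] add [vkqc,lfdr,dttl] -> 14 lines: rklhr xjgf rwg puzh irib wre wsej vkqc lfdr dttl dmi djri crgw bhsxt
Hunk 2: at line 6 remove [vkqc,lfdr] add [ehptd,pfg] -> 14 lines: rklhr xjgf rwg puzh irib wre wsej ehptd pfg dttl dmi djri crgw bhsxt
Hunk 3: at line 7 remove [ehptd,pfg] add [spb,iun,dcwbi] -> 15 lines: rklhr xjgf rwg puzh irib wre wsej spb iun dcwbi dttl dmi djri crgw bhsxt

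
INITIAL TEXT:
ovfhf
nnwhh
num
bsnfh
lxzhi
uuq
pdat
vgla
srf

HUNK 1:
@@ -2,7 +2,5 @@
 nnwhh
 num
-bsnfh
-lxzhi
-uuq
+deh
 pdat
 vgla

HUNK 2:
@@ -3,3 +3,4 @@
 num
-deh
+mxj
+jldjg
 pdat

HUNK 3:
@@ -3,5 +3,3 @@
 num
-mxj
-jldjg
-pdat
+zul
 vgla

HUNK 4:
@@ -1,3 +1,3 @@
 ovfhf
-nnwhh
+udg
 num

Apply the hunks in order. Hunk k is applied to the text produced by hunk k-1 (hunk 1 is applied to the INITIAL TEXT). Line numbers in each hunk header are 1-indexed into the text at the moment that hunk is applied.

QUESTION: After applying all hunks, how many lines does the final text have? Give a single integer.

Hunk 1: at line 2 remove [bsnfh,lxzhi,uuq] add [deh] -> 7 lines: ovfhf nnwhh num deh pdat vgla srf
Hunk 2: at line 3 remove [deh] add [mxj,jldjg] -> 8 lines: ovfhf nnwhh num mxj jldjg pdat vgla srf
Hunk 3: at line 3 remove [mxj,jldjg,pdat] add [zul] -> 6 lines: ovfhf nnwhh num zul vgla srf
Hunk 4: at line 1 remove [nnwhh] add [udg] -> 6 lines: ovfhf udg num zul vgla srf
Final line count: 6

Answer: 6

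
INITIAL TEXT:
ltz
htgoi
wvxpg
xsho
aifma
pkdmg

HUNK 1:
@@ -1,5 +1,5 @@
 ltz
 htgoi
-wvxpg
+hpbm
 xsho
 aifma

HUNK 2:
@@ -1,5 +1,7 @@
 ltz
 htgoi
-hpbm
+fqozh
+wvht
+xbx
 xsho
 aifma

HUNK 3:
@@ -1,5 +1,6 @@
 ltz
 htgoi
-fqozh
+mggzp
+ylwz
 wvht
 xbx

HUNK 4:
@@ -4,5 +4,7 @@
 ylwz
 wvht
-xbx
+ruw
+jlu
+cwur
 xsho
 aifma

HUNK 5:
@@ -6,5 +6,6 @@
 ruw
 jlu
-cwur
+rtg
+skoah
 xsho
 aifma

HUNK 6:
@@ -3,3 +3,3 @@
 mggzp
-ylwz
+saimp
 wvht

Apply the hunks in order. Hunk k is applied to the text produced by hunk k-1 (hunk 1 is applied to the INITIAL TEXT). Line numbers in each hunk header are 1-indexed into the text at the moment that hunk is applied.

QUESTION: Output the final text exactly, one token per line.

Answer: ltz
htgoi
mggzp
saimp
wvht
ruw
jlu
rtg
skoah
xsho
aifma
pkdmg

Derivation:
Hunk 1: at line 1 remove [wvxpg] add [hpbm] -> 6 lines: ltz htgoi hpbm xsho aifma pkdmg
Hunk 2: at line 1 remove [hpbm] add [fqozh,wvht,xbx] -> 8 lines: ltz htgoi fqozh wvht xbx xsho aifma pkdmg
Hunk 3: at line 1 remove [fqozh] add [mggzp,ylwz] -> 9 lines: ltz htgoi mggzp ylwz wvht xbx xsho aifma pkdmg
Hunk 4: at line 4 remove [xbx] add [ruw,jlu,cwur] -> 11 lines: ltz htgoi mggzp ylwz wvht ruw jlu cwur xsho aifma pkdmg
Hunk 5: at line 6 remove [cwur] add [rtg,skoah] -> 12 lines: ltz htgoi mggzp ylwz wvht ruw jlu rtg skoah xsho aifma pkdmg
Hunk 6: at line 3 remove [ylwz] add [saimp] -> 12 lines: ltz htgoi mggzp saimp wvht ruw jlu rtg skoah xsho aifma pkdmg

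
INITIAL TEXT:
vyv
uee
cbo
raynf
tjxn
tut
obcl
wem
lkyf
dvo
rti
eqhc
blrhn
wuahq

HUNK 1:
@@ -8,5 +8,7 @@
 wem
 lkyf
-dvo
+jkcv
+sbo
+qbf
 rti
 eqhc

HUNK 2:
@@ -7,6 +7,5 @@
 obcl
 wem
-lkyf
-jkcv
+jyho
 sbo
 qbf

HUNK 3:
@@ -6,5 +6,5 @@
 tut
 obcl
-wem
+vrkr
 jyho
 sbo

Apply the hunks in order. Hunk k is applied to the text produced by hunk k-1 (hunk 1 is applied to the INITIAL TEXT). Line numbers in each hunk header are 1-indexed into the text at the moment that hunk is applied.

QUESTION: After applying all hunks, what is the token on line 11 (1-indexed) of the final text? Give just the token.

Answer: qbf

Derivation:
Hunk 1: at line 8 remove [dvo] add [jkcv,sbo,qbf] -> 16 lines: vyv uee cbo raynf tjxn tut obcl wem lkyf jkcv sbo qbf rti eqhc blrhn wuahq
Hunk 2: at line 7 remove [lkyf,jkcv] add [jyho] -> 15 lines: vyv uee cbo raynf tjxn tut obcl wem jyho sbo qbf rti eqhc blrhn wuahq
Hunk 3: at line 6 remove [wem] add [vrkr] -> 15 lines: vyv uee cbo raynf tjxn tut obcl vrkr jyho sbo qbf rti eqhc blrhn wuahq
Final line 11: qbf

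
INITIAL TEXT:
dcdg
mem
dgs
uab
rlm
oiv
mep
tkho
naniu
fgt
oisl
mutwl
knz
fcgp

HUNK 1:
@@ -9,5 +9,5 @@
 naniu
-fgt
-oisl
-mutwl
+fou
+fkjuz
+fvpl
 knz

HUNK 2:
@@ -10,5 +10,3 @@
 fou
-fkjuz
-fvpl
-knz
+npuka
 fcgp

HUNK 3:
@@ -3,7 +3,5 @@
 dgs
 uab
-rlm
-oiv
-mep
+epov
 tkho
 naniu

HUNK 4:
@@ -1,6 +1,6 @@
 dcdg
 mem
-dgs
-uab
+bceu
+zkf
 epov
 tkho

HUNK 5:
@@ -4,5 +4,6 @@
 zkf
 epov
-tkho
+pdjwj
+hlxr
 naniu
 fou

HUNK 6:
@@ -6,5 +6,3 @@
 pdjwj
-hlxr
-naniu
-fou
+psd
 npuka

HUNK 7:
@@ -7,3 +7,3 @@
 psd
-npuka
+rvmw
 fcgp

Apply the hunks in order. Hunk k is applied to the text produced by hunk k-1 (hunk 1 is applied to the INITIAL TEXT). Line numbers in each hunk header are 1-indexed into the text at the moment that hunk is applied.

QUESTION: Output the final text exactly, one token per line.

Hunk 1: at line 9 remove [fgt,oisl,mutwl] add [fou,fkjuz,fvpl] -> 14 lines: dcdg mem dgs uab rlm oiv mep tkho naniu fou fkjuz fvpl knz fcgp
Hunk 2: at line 10 remove [fkjuz,fvpl,knz] add [npuka] -> 12 lines: dcdg mem dgs uab rlm oiv mep tkho naniu fou npuka fcgp
Hunk 3: at line 3 remove [rlm,oiv,mep] add [epov] -> 10 lines: dcdg mem dgs uab epov tkho naniu fou npuka fcgp
Hunk 4: at line 1 remove [dgs,uab] add [bceu,zkf] -> 10 lines: dcdg mem bceu zkf epov tkho naniu fou npuka fcgp
Hunk 5: at line 4 remove [tkho] add [pdjwj,hlxr] -> 11 lines: dcdg mem bceu zkf epov pdjwj hlxr naniu fou npuka fcgp
Hunk 6: at line 6 remove [hlxr,naniu,fou] add [psd] -> 9 lines: dcdg mem bceu zkf epov pdjwj psd npuka fcgp
Hunk 7: at line 7 remove [npuka] add [rvmw] -> 9 lines: dcdg mem bceu zkf epov pdjwj psd rvmw fcgp

Answer: dcdg
mem
bceu
zkf
epov
pdjwj
psd
rvmw
fcgp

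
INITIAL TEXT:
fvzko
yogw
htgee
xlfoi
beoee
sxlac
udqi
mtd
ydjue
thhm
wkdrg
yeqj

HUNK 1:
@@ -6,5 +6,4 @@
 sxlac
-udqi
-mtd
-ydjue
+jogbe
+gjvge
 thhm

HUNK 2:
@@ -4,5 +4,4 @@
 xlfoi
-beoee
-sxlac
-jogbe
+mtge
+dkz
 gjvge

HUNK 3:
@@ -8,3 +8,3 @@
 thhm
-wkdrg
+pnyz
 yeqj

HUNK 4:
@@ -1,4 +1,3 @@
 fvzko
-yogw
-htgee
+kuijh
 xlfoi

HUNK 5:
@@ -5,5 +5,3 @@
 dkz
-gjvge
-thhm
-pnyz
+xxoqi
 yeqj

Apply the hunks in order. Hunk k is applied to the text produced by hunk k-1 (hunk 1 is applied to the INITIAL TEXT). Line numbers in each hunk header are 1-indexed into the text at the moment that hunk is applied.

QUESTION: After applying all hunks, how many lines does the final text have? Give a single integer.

Answer: 7

Derivation:
Hunk 1: at line 6 remove [udqi,mtd,ydjue] add [jogbe,gjvge] -> 11 lines: fvzko yogw htgee xlfoi beoee sxlac jogbe gjvge thhm wkdrg yeqj
Hunk 2: at line 4 remove [beoee,sxlac,jogbe] add [mtge,dkz] -> 10 lines: fvzko yogw htgee xlfoi mtge dkz gjvge thhm wkdrg yeqj
Hunk 3: at line 8 remove [wkdrg] add [pnyz] -> 10 lines: fvzko yogw htgee xlfoi mtge dkz gjvge thhm pnyz yeqj
Hunk 4: at line 1 remove [yogw,htgee] add [kuijh] -> 9 lines: fvzko kuijh xlfoi mtge dkz gjvge thhm pnyz yeqj
Hunk 5: at line 5 remove [gjvge,thhm,pnyz] add [xxoqi] -> 7 lines: fvzko kuijh xlfoi mtge dkz xxoqi yeqj
Final line count: 7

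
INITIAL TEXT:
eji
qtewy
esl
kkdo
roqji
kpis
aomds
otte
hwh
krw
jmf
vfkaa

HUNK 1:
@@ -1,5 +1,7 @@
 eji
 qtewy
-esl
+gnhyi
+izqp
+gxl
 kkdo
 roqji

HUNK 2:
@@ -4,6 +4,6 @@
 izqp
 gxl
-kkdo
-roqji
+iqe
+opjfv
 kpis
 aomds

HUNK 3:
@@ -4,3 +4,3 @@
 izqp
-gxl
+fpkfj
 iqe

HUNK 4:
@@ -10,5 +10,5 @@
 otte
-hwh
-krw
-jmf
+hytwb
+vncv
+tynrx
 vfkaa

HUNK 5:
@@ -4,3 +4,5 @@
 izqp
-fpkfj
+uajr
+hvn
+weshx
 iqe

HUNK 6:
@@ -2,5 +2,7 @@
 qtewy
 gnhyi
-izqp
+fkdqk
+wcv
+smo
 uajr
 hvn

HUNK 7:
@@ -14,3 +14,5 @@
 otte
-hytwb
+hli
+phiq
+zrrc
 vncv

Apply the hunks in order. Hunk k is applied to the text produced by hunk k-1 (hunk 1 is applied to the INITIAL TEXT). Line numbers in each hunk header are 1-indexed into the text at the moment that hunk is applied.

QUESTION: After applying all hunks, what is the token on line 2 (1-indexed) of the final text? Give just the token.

Hunk 1: at line 1 remove [esl] add [gnhyi,izqp,gxl] -> 14 lines: eji qtewy gnhyi izqp gxl kkdo roqji kpis aomds otte hwh krw jmf vfkaa
Hunk 2: at line 4 remove [kkdo,roqji] add [iqe,opjfv] -> 14 lines: eji qtewy gnhyi izqp gxl iqe opjfv kpis aomds otte hwh krw jmf vfkaa
Hunk 3: at line 4 remove [gxl] add [fpkfj] -> 14 lines: eji qtewy gnhyi izqp fpkfj iqe opjfv kpis aomds otte hwh krw jmf vfkaa
Hunk 4: at line 10 remove [hwh,krw,jmf] add [hytwb,vncv,tynrx] -> 14 lines: eji qtewy gnhyi izqp fpkfj iqe opjfv kpis aomds otte hytwb vncv tynrx vfkaa
Hunk 5: at line 4 remove [fpkfj] add [uajr,hvn,weshx] -> 16 lines: eji qtewy gnhyi izqp uajr hvn weshx iqe opjfv kpis aomds otte hytwb vncv tynrx vfkaa
Hunk 6: at line 2 remove [izqp] add [fkdqk,wcv,smo] -> 18 lines: eji qtewy gnhyi fkdqk wcv smo uajr hvn weshx iqe opjfv kpis aomds otte hytwb vncv tynrx vfkaa
Hunk 7: at line 14 remove [hytwb] add [hli,phiq,zrrc] -> 20 lines: eji qtewy gnhyi fkdqk wcv smo uajr hvn weshx iqe opjfv kpis aomds otte hli phiq zrrc vncv tynrx vfkaa
Final line 2: qtewy

Answer: qtewy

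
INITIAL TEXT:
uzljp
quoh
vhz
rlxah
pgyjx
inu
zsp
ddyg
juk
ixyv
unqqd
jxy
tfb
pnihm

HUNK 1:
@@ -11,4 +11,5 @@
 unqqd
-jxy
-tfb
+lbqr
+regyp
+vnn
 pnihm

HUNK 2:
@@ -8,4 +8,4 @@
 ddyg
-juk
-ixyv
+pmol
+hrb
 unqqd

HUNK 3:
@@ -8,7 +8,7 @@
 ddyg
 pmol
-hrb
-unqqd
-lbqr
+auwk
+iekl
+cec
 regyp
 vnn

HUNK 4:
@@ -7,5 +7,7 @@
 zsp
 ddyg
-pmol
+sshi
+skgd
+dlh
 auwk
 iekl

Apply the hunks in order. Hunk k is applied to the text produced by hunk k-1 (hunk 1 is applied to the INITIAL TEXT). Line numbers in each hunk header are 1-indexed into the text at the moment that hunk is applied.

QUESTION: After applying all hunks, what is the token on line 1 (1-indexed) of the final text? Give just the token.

Answer: uzljp

Derivation:
Hunk 1: at line 11 remove [jxy,tfb] add [lbqr,regyp,vnn] -> 15 lines: uzljp quoh vhz rlxah pgyjx inu zsp ddyg juk ixyv unqqd lbqr regyp vnn pnihm
Hunk 2: at line 8 remove [juk,ixyv] add [pmol,hrb] -> 15 lines: uzljp quoh vhz rlxah pgyjx inu zsp ddyg pmol hrb unqqd lbqr regyp vnn pnihm
Hunk 3: at line 8 remove [hrb,unqqd,lbqr] add [auwk,iekl,cec] -> 15 lines: uzljp quoh vhz rlxah pgyjx inu zsp ddyg pmol auwk iekl cec regyp vnn pnihm
Hunk 4: at line 7 remove [pmol] add [sshi,skgd,dlh] -> 17 lines: uzljp quoh vhz rlxah pgyjx inu zsp ddyg sshi skgd dlh auwk iekl cec regyp vnn pnihm
Final line 1: uzljp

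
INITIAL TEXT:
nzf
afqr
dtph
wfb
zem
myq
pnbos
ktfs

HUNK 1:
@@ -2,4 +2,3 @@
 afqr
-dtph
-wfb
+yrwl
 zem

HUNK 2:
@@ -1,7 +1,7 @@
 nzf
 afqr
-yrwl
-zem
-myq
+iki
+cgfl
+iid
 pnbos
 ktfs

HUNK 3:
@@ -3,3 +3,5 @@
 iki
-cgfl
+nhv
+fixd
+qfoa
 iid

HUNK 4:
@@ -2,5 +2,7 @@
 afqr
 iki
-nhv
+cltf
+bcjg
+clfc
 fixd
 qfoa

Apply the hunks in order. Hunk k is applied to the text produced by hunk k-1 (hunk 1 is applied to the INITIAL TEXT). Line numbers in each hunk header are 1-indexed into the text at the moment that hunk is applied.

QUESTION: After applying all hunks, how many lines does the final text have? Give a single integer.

Hunk 1: at line 2 remove [dtph,wfb] add [yrwl] -> 7 lines: nzf afqr yrwl zem myq pnbos ktfs
Hunk 2: at line 1 remove [yrwl,zem,myq] add [iki,cgfl,iid] -> 7 lines: nzf afqr iki cgfl iid pnbos ktfs
Hunk 3: at line 3 remove [cgfl] add [nhv,fixd,qfoa] -> 9 lines: nzf afqr iki nhv fixd qfoa iid pnbos ktfs
Hunk 4: at line 2 remove [nhv] add [cltf,bcjg,clfc] -> 11 lines: nzf afqr iki cltf bcjg clfc fixd qfoa iid pnbos ktfs
Final line count: 11

Answer: 11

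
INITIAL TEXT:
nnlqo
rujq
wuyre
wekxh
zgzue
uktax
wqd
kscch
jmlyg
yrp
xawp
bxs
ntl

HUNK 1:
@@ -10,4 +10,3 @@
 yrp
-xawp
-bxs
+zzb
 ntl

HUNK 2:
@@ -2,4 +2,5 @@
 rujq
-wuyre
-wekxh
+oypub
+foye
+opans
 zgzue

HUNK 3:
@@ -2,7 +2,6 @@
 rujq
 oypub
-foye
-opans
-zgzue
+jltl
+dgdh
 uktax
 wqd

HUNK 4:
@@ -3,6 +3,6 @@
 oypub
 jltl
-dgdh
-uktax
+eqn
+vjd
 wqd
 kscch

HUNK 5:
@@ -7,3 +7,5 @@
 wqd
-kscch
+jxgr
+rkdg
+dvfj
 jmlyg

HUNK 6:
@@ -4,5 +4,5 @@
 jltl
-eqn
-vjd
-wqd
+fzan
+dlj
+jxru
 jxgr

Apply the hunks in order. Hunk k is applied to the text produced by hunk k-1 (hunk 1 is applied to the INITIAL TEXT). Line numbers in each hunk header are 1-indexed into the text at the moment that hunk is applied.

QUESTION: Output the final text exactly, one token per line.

Answer: nnlqo
rujq
oypub
jltl
fzan
dlj
jxru
jxgr
rkdg
dvfj
jmlyg
yrp
zzb
ntl

Derivation:
Hunk 1: at line 10 remove [xawp,bxs] add [zzb] -> 12 lines: nnlqo rujq wuyre wekxh zgzue uktax wqd kscch jmlyg yrp zzb ntl
Hunk 2: at line 2 remove [wuyre,wekxh] add [oypub,foye,opans] -> 13 lines: nnlqo rujq oypub foye opans zgzue uktax wqd kscch jmlyg yrp zzb ntl
Hunk 3: at line 2 remove [foye,opans,zgzue] add [jltl,dgdh] -> 12 lines: nnlqo rujq oypub jltl dgdh uktax wqd kscch jmlyg yrp zzb ntl
Hunk 4: at line 3 remove [dgdh,uktax] add [eqn,vjd] -> 12 lines: nnlqo rujq oypub jltl eqn vjd wqd kscch jmlyg yrp zzb ntl
Hunk 5: at line 7 remove [kscch] add [jxgr,rkdg,dvfj] -> 14 lines: nnlqo rujq oypub jltl eqn vjd wqd jxgr rkdg dvfj jmlyg yrp zzb ntl
Hunk 6: at line 4 remove [eqn,vjd,wqd] add [fzan,dlj,jxru] -> 14 lines: nnlqo rujq oypub jltl fzan dlj jxru jxgr rkdg dvfj jmlyg yrp zzb ntl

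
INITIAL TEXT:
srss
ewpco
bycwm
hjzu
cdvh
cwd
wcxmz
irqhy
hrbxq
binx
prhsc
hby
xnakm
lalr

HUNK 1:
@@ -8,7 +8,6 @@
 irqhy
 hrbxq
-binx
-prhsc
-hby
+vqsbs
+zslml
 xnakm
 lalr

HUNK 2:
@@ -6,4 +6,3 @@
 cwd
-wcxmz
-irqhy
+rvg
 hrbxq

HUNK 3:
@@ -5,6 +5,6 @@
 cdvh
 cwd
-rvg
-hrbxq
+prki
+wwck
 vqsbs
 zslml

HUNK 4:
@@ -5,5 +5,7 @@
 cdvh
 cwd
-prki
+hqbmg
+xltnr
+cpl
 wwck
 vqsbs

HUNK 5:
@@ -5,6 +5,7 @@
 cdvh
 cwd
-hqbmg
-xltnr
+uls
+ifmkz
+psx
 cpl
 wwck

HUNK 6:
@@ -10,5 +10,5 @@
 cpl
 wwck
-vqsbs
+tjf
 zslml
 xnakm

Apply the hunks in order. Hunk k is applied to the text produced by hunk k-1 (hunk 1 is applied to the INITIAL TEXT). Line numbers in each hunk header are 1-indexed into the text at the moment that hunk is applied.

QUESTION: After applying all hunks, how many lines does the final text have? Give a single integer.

Answer: 15

Derivation:
Hunk 1: at line 8 remove [binx,prhsc,hby] add [vqsbs,zslml] -> 13 lines: srss ewpco bycwm hjzu cdvh cwd wcxmz irqhy hrbxq vqsbs zslml xnakm lalr
Hunk 2: at line 6 remove [wcxmz,irqhy] add [rvg] -> 12 lines: srss ewpco bycwm hjzu cdvh cwd rvg hrbxq vqsbs zslml xnakm lalr
Hunk 3: at line 5 remove [rvg,hrbxq] add [prki,wwck] -> 12 lines: srss ewpco bycwm hjzu cdvh cwd prki wwck vqsbs zslml xnakm lalr
Hunk 4: at line 5 remove [prki] add [hqbmg,xltnr,cpl] -> 14 lines: srss ewpco bycwm hjzu cdvh cwd hqbmg xltnr cpl wwck vqsbs zslml xnakm lalr
Hunk 5: at line 5 remove [hqbmg,xltnr] add [uls,ifmkz,psx] -> 15 lines: srss ewpco bycwm hjzu cdvh cwd uls ifmkz psx cpl wwck vqsbs zslml xnakm lalr
Hunk 6: at line 10 remove [vqsbs] add [tjf] -> 15 lines: srss ewpco bycwm hjzu cdvh cwd uls ifmkz psx cpl wwck tjf zslml xnakm lalr
Final line count: 15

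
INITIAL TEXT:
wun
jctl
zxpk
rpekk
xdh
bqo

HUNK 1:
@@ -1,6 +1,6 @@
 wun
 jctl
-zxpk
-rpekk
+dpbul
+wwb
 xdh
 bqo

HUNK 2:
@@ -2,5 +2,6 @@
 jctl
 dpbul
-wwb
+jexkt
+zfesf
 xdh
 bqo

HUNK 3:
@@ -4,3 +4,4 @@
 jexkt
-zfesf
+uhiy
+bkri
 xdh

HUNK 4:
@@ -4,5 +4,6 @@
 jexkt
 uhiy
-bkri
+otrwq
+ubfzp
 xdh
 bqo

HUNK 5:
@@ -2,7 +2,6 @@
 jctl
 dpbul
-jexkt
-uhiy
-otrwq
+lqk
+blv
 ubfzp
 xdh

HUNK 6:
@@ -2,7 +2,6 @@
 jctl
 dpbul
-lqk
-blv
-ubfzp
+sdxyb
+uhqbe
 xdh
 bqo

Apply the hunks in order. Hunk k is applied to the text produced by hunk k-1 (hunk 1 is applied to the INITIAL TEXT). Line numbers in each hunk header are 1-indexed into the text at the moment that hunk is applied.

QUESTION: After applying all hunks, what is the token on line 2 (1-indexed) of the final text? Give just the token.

Answer: jctl

Derivation:
Hunk 1: at line 1 remove [zxpk,rpekk] add [dpbul,wwb] -> 6 lines: wun jctl dpbul wwb xdh bqo
Hunk 2: at line 2 remove [wwb] add [jexkt,zfesf] -> 7 lines: wun jctl dpbul jexkt zfesf xdh bqo
Hunk 3: at line 4 remove [zfesf] add [uhiy,bkri] -> 8 lines: wun jctl dpbul jexkt uhiy bkri xdh bqo
Hunk 4: at line 4 remove [bkri] add [otrwq,ubfzp] -> 9 lines: wun jctl dpbul jexkt uhiy otrwq ubfzp xdh bqo
Hunk 5: at line 2 remove [jexkt,uhiy,otrwq] add [lqk,blv] -> 8 lines: wun jctl dpbul lqk blv ubfzp xdh bqo
Hunk 6: at line 2 remove [lqk,blv,ubfzp] add [sdxyb,uhqbe] -> 7 lines: wun jctl dpbul sdxyb uhqbe xdh bqo
Final line 2: jctl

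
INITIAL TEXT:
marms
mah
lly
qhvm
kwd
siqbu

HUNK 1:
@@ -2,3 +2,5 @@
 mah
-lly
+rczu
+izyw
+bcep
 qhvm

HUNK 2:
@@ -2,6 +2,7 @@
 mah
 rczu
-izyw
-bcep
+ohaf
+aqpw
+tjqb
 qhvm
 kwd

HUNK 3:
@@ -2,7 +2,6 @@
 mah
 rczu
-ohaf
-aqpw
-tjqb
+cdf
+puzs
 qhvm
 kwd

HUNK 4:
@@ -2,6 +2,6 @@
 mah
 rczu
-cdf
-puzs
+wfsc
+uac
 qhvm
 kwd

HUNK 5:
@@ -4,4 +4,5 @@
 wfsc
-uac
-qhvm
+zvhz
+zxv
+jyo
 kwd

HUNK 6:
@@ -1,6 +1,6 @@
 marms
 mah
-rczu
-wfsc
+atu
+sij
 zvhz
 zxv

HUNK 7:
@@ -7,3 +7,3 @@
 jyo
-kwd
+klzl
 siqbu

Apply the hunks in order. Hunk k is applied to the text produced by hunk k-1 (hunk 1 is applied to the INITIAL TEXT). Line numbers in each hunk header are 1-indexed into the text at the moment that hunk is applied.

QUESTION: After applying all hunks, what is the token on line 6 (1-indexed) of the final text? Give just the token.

Hunk 1: at line 2 remove [lly] add [rczu,izyw,bcep] -> 8 lines: marms mah rczu izyw bcep qhvm kwd siqbu
Hunk 2: at line 2 remove [izyw,bcep] add [ohaf,aqpw,tjqb] -> 9 lines: marms mah rczu ohaf aqpw tjqb qhvm kwd siqbu
Hunk 3: at line 2 remove [ohaf,aqpw,tjqb] add [cdf,puzs] -> 8 lines: marms mah rczu cdf puzs qhvm kwd siqbu
Hunk 4: at line 2 remove [cdf,puzs] add [wfsc,uac] -> 8 lines: marms mah rczu wfsc uac qhvm kwd siqbu
Hunk 5: at line 4 remove [uac,qhvm] add [zvhz,zxv,jyo] -> 9 lines: marms mah rczu wfsc zvhz zxv jyo kwd siqbu
Hunk 6: at line 1 remove [rczu,wfsc] add [atu,sij] -> 9 lines: marms mah atu sij zvhz zxv jyo kwd siqbu
Hunk 7: at line 7 remove [kwd] add [klzl] -> 9 lines: marms mah atu sij zvhz zxv jyo klzl siqbu
Final line 6: zxv

Answer: zxv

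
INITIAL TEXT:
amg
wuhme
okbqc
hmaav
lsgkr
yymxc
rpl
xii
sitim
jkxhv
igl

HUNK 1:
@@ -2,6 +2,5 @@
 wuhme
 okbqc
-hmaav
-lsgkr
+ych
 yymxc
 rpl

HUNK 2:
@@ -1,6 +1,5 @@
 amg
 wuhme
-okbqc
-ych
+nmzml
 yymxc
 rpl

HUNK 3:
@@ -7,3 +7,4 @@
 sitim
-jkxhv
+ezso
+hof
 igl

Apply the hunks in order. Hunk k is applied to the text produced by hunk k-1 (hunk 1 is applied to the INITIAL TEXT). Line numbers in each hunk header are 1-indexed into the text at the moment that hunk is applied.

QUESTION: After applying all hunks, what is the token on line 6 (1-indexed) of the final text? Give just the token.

Hunk 1: at line 2 remove [hmaav,lsgkr] add [ych] -> 10 lines: amg wuhme okbqc ych yymxc rpl xii sitim jkxhv igl
Hunk 2: at line 1 remove [okbqc,ych] add [nmzml] -> 9 lines: amg wuhme nmzml yymxc rpl xii sitim jkxhv igl
Hunk 3: at line 7 remove [jkxhv] add [ezso,hof] -> 10 lines: amg wuhme nmzml yymxc rpl xii sitim ezso hof igl
Final line 6: xii

Answer: xii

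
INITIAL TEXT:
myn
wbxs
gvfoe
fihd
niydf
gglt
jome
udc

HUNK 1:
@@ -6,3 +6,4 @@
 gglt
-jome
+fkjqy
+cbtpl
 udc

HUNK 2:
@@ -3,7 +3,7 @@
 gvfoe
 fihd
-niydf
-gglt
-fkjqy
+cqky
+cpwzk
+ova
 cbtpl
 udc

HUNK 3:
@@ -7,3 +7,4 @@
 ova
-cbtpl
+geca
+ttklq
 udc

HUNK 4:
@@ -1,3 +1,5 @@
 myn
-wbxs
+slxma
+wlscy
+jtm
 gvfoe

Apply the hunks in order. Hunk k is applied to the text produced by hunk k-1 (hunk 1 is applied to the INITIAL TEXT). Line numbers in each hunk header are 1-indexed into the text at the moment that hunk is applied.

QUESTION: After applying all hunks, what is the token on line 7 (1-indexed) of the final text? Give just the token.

Hunk 1: at line 6 remove [jome] add [fkjqy,cbtpl] -> 9 lines: myn wbxs gvfoe fihd niydf gglt fkjqy cbtpl udc
Hunk 2: at line 3 remove [niydf,gglt,fkjqy] add [cqky,cpwzk,ova] -> 9 lines: myn wbxs gvfoe fihd cqky cpwzk ova cbtpl udc
Hunk 3: at line 7 remove [cbtpl] add [geca,ttklq] -> 10 lines: myn wbxs gvfoe fihd cqky cpwzk ova geca ttklq udc
Hunk 4: at line 1 remove [wbxs] add [slxma,wlscy,jtm] -> 12 lines: myn slxma wlscy jtm gvfoe fihd cqky cpwzk ova geca ttklq udc
Final line 7: cqky

Answer: cqky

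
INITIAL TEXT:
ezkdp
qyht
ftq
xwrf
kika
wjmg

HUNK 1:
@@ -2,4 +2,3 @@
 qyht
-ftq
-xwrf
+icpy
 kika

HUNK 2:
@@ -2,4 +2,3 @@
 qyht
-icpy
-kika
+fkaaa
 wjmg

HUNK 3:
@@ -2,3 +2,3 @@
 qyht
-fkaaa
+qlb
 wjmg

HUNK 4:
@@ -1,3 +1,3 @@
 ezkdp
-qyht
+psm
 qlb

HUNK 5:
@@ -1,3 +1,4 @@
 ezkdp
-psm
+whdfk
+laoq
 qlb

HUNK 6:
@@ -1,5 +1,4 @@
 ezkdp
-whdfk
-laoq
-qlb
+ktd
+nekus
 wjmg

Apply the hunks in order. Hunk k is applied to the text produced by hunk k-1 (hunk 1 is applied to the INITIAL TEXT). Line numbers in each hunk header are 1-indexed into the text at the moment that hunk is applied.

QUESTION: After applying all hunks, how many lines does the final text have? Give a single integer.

Hunk 1: at line 2 remove [ftq,xwrf] add [icpy] -> 5 lines: ezkdp qyht icpy kika wjmg
Hunk 2: at line 2 remove [icpy,kika] add [fkaaa] -> 4 lines: ezkdp qyht fkaaa wjmg
Hunk 3: at line 2 remove [fkaaa] add [qlb] -> 4 lines: ezkdp qyht qlb wjmg
Hunk 4: at line 1 remove [qyht] add [psm] -> 4 lines: ezkdp psm qlb wjmg
Hunk 5: at line 1 remove [psm] add [whdfk,laoq] -> 5 lines: ezkdp whdfk laoq qlb wjmg
Hunk 6: at line 1 remove [whdfk,laoq,qlb] add [ktd,nekus] -> 4 lines: ezkdp ktd nekus wjmg
Final line count: 4

Answer: 4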